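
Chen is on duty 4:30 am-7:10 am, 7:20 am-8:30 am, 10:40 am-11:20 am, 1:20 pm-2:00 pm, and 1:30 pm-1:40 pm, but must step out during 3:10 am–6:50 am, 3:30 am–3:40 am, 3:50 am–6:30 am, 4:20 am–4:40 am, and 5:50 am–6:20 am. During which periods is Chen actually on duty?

6:50 am–7:10 am, 7:20 am–8:30 am, 10:40 am–11:20 am, 1:20 pm–2:00 pm

A, merged: 4:30 am–7:10 am, 7:20 am–8:30 am, 10:40 am–11:20 am, 1:20 pm–2:00 pm.
B, merged: 3:10 am–6:50 am.
4:30 am–7:10 am \ B = 6:50 am–7:10 am.
7:20 am–8:30 am: nothing removed.
10:40 am–11:20 am: nothing removed.
1:20 pm–2:00 pm: nothing removed.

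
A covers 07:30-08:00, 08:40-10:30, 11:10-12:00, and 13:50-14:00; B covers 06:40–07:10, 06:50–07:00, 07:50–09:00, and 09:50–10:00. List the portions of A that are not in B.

Merge the second list: 06:40–07:10, 07:50–09:00, 09:50–10:00.
07:30–08:00 \ B = 07:30–07:50.
08:40–10:30 \ B = 09:00–09:50, 10:00–10:30.
11:10–12:00: nothing removed.
13:50–14:00: nothing removed.

07:30–07:50, 09:00–09:50, 10:00–10:30, 11:10–12:00, 13:50–14:00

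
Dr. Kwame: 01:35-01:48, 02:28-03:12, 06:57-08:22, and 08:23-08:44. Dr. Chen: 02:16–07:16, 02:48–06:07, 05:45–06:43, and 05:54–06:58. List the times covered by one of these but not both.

B, merged: 02:16–07:16.
Only in the first: 01:35–01:48, 07:16–08:22, 08:23–08:44.
Only in the second: 02:16–02:28, 03:12–06:57.
Together these are the periods covered by exactly one.

01:35–01:48, 02:16–02:28, 03:12–06:57, 07:16–08:22, 08:23–08:44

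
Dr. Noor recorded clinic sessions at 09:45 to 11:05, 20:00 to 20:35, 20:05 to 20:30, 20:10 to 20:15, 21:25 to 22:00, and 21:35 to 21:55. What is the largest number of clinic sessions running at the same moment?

Sweep endpoints in order; track running count of active intervals.
Peak of 3 reached at 20:10.

3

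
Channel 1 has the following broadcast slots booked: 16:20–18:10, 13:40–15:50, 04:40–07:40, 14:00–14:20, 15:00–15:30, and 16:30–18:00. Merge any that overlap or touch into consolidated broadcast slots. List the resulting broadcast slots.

04:40-07:40, 13:40-15:50, 16:20-18:10

Sort by start: 04:40-07:40, 13:40-15:50, 14:00-14:20, 15:00-15:30, 16:20-18:10, 16:30-18:00.
13:40-15:50 is disjoint → start new block.
14:00-14:20 overlaps/touches 13:40-15:50 → extend to 13:40-15:50.
15:00-15:30 overlaps/touches 13:40-15:50 → extend to 13:40-15:50.
16:20-18:10 is disjoint → start new block.
16:30-18:00 overlaps/touches 16:20-18:10 → extend to 16:20-18:10.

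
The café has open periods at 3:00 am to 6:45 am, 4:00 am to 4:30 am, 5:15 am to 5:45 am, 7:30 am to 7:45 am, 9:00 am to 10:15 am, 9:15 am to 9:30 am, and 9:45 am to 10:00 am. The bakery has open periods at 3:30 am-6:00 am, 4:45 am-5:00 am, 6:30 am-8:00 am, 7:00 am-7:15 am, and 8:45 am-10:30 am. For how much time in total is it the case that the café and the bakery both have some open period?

4 h 15 min

Merge the first list: 3:00 am–6:45 am, 7:30 am–7:45 am, 9:00 am–10:15 am.
Merge the second list: 3:30 am–6:00 am, 6:30 am–8:00 am, 8:45 am–10:30 am.
A ∩ B = 3:30 am–6:00 am, 6:30 am–6:45 am, 7:30 am–7:45 am, 9:00 am–10:15 am.
Total: 2 h 30 min + 15 min + 15 min + 1 h 15 min = 4 h 15 min.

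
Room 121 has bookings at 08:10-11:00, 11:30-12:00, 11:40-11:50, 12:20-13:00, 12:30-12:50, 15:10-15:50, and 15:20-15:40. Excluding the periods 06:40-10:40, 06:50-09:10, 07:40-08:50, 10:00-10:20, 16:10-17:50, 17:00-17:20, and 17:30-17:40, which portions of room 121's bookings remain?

First set merges to 08:10-11:00, 11:30-12:00, 12:20-13:00, 15:10-15:50.
Second set merges to 06:40-10:40, 16:10-17:50.
08:10-11:00 \ B = 10:40-11:00.
11:30-12:00: nothing removed.
12:20-13:00: nothing removed.
15:10-15:50: nothing removed.

10:40-11:00, 11:30-12:00, 12:20-13:00, 15:10-15:50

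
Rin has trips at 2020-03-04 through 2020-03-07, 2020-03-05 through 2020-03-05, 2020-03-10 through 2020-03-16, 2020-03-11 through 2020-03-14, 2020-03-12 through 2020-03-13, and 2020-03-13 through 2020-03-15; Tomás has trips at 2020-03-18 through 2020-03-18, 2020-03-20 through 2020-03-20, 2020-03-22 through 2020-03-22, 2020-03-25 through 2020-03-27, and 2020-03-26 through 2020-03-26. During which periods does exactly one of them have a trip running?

2020-03-04 through 2020-03-07, 2020-03-10 through 2020-03-16, 2020-03-18 through 2020-03-18, 2020-03-20 through 2020-03-20, 2020-03-22 through 2020-03-22, 2020-03-25 through 2020-03-27

First set merges to 2020-03-04 through 2020-03-07, 2020-03-10 through 2020-03-16.
Second set merges to 2020-03-18 through 2020-03-18, 2020-03-20 through 2020-03-20, 2020-03-22 through 2020-03-22, 2020-03-25 through 2020-03-27.
Only in the first: 2020-03-04 through 2020-03-07, 2020-03-10 through 2020-03-16.
Only in the second: 2020-03-18 through 2020-03-18, 2020-03-20 through 2020-03-20, 2020-03-22 through 2020-03-22, 2020-03-25 through 2020-03-27.
Together these are the periods covered by exactly one.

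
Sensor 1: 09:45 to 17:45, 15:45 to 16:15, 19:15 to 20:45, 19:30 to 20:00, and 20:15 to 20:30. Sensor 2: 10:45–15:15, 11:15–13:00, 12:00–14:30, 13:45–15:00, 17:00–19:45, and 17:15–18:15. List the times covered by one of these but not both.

09:45–10:45, 15:15–17:00, 17:45–19:15, 19:45–20:45

A, merged: 09:45–17:45, 19:15–20:45.
B, merged: 10:45–15:15, 17:00–19:45.
A \ B = 09:45–10:45, 15:15–17:00, 19:45–20:45.
B \ A = 17:45–19:15.
Union of the two gives the symmetric difference.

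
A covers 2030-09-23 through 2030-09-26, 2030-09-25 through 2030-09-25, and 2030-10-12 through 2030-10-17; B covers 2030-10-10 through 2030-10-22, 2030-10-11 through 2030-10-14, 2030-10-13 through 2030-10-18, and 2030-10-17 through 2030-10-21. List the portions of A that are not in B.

2030-09-23 through 2030-09-26

A, merged: 2030-09-23 through 2030-09-26, 2030-10-12 through 2030-10-17.
B, merged: 2030-10-10 through 2030-10-22.
2030-09-23 through 2030-09-26: no B overlap → unchanged.
2030-10-12 through 2030-10-17: fully covered by B → removed.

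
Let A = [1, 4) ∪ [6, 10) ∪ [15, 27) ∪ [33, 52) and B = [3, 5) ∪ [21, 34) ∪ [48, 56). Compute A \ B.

[1, 3) ∪ [6, 10) ∪ [15, 21) ∪ [34, 48)

[1, 4) with B removed leaves [1, 3).
[6, 10) is untouched.
[15, 27) with B removed leaves [15, 21).
[33, 52) with B removed leaves [34, 48).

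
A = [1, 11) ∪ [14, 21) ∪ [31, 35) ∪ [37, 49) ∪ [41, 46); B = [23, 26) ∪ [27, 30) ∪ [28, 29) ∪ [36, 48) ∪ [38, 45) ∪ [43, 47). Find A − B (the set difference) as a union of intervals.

[1, 11) ∪ [14, 21) ∪ [31, 35) ∪ [48, 49)

A, merged: [1, 11), [14, 21), [31, 35), [37, 49).
B, merged: [23, 26), [27, 30), [36, 48).
[1, 11): nothing removed.
[14, 21): nothing removed.
[31, 35): nothing removed.
[37, 49) \ B = [48, 49).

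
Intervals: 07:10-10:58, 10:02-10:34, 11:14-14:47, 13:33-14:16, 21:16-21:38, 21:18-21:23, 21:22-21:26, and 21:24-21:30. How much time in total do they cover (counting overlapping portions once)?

Merged: 07:10–10:58, 11:14–14:47, 21:16–21:38.
Lengths: 3 h 48 min + 3 h 33 min + 22 min = 7 h 43 min.

7 h 43 min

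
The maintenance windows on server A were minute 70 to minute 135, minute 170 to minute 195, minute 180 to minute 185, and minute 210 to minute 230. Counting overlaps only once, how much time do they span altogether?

Merged: minute 70 to minute 135, minute 170 to minute 195, minute 210 to minute 230.
Lengths: 65 minutes + 25 minutes + 20 minutes = 110 minutes.

110 minutes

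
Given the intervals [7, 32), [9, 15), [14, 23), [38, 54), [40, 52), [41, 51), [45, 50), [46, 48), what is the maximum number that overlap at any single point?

At 46, 5 of the intervals are simultaneously active.
No point has more.

5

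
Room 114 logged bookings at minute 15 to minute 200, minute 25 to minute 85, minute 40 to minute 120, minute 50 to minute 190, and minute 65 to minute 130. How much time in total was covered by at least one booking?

185 minutes

Merged: minute 15 to minute 200.
Length: 185 minutes.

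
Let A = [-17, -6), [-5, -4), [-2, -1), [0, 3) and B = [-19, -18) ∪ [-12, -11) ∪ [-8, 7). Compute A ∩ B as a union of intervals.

[-12, -11) ∪ [-8, -6) ∪ [-5, -4) ∪ [-2, -1) ∪ [0, 3)

[-17, -6) ∩ B → [-12, -11), [-8, -6).
[-5, -4) ∩ B → [-5, -4).
[-2, -1) ∩ B → [-2, -1).
[0, 3) ∩ B → [0, 3).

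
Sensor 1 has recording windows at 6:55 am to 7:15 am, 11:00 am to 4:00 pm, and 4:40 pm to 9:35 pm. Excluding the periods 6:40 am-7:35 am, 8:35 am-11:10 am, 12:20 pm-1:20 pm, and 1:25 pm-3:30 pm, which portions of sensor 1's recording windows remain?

11:10 am–12:20 pm, 1:20 pm–1:25 pm, 3:30 pm–4:00 pm, 4:40 pm–9:35 pm

6:55 am–7:15 am lies entirely inside B → drops out.
11:00 am–4:00 pm with B removed leaves 11:10 am–12:20 pm, 1:20 pm–1:25 pm, 3:30 pm–4:00 pm.
4:40 pm–9:35 pm is untouched.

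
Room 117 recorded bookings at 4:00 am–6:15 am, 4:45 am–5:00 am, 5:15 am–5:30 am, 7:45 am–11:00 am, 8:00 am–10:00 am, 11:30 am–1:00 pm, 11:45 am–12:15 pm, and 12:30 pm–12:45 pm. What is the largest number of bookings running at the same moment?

At 4:45 am, 2 of the intervals are simultaneously active.
No point has more.

2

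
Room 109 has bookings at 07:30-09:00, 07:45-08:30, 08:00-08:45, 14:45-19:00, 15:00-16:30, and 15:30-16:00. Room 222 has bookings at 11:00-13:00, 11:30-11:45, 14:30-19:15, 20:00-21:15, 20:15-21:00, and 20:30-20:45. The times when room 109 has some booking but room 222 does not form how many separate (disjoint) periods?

1

First set merges to 07:30–09:00, 14:45–19:00.
Second set merges to 11:00–13:00, 14:30–19:15, 20:00–21:15.
A \ B = 07:30–09:00.
That is 1 disjoint piece.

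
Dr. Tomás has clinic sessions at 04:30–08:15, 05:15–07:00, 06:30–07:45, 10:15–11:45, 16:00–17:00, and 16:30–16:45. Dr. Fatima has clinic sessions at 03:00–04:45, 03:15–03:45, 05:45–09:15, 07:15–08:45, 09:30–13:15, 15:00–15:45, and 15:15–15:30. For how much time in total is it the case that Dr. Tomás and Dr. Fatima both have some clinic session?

Merge the first list: 04:30–08:15, 10:15–11:45, 16:00–17:00.
Merge the second list: 03:00–04:45, 05:45–09:15, 09:30–13:15, 15:00–15:45.
A ∩ B = 04:30–04:45, 05:45–08:15, 10:15–11:45.
Total: 15 min + 2 h 30 min + 1 h 30 min = 4 h 15 min.

4 h 15 min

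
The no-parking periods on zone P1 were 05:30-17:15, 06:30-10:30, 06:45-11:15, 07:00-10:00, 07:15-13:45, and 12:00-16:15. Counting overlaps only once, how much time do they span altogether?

Merged: 05:30–17:15.
Length: 11 h 45 min.

11 h 45 min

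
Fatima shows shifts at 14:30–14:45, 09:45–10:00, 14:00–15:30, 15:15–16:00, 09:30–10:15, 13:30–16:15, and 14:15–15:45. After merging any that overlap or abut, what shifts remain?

09:30–10:15, 13:30–16:15

Sort by start: 09:30–10:15, 09:45–10:00, 13:30–16:15, 14:00–15:30, 14:15–15:45, 14:30–14:45, 15:15–16:00.
09:45–10:00 overlaps/touches 09:30–10:15 → extend to 09:30–10:15.
13:30–16:15 is disjoint → start new block.
14:00–15:30 overlaps/touches 13:30–16:15 → extend to 13:30–16:15.
14:15–15:45 overlaps/touches 13:30–16:15 → extend to 13:30–16:15.
14:30–14:45 overlaps/touches 13:30–16:15 → extend to 13:30–16:15.
15:15–16:00 overlaps/touches 13:30–16:15 → extend to 13:30–16:15.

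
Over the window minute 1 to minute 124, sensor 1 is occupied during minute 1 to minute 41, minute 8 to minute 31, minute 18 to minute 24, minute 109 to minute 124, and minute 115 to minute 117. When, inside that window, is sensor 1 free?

Covered (merged): minute 1 to minute 41, minute 109 to minute 124.
Complement within minute 1 to minute 124: minute 41 to minute 109.

minute 41 to minute 109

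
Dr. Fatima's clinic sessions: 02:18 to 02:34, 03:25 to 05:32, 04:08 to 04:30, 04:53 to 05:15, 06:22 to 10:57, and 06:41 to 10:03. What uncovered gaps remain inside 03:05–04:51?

Covered (merged): 02:18–02:34, 03:25–05:32, 06:22–10:57.
Gaps within 03:05–04:51: 03:05–03:25.

03:05–03:25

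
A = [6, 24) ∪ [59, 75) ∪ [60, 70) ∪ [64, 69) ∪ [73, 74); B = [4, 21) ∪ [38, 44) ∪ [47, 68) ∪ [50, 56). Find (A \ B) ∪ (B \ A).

[4, 6) ∪ [21, 24) ∪ [38, 44) ∪ [47, 59) ∪ [68, 75)

First set merges to [6, 24), [59, 75).
Second set merges to [4, 21), [38, 44), [47, 68).
A \ B = [21, 24), [68, 75).
B \ A = [4, 6), [38, 44), [47, 59).
Union of the two gives the symmetric difference.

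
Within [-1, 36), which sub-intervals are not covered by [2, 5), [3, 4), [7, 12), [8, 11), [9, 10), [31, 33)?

[-1, 2) ∪ [5, 7) ∪ [12, 31) ∪ [33, 36)

After merging, the occupied span is [2, 5), [7, 12), [31, 33).
Complement within [-1, 36): [-1, 2), [5, 7), [12, 31), [33, 36).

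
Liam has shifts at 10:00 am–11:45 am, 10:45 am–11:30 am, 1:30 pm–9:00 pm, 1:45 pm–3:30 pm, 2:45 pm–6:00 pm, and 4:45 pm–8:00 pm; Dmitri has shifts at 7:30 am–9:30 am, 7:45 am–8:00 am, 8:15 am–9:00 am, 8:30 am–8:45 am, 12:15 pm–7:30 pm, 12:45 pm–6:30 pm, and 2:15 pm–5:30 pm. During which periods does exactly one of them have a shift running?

7:30 am-9:30 am, 10:00 am-11:45 am, 12:15 pm-1:30 pm, 7:30 pm-9:00 pm

Merge the first list: 10:00 am-11:45 am, 1:30 pm-9:00 pm.
Merge the second list: 7:30 am-9:30 am, 12:15 pm-7:30 pm.
Only in the first: 10:00 am-11:45 am, 7:30 pm-9:00 pm.
Only in the second: 7:30 am-9:30 am, 12:15 pm-1:30 pm.
Together these are the periods covered by exactly one.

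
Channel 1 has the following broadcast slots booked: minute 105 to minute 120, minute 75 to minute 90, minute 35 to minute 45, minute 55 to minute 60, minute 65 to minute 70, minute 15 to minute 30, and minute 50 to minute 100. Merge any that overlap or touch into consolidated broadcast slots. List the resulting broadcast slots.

minute 15 to minute 30, minute 35 to minute 45, minute 50 to minute 100, minute 105 to minute 120

Sort by start: minute 15 to minute 30, minute 35 to minute 45, minute 50 to minute 100, minute 55 to minute 60, minute 65 to minute 70, minute 75 to minute 90, minute 105 to minute 120.
minute 35 to minute 45 is disjoint → start new block.
minute 50 to minute 100 is disjoint → start new block.
minute 55 to minute 60 overlaps/touches minute 50 to minute 100 → extend to minute 50 to minute 100.
minute 65 to minute 70 overlaps/touches minute 50 to minute 100 → extend to minute 50 to minute 100.
minute 75 to minute 90 overlaps/touches minute 50 to minute 100 → extend to minute 50 to minute 100.
minute 105 to minute 120 is disjoint → start new block.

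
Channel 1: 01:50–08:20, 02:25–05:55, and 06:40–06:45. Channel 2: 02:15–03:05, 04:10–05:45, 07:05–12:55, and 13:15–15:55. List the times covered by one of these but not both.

01:50–02:15, 03:05–04:10, 05:45–07:05, 08:20–12:55, 13:15–15:55

Merge the first list: 01:50–08:20.
A but not B: 01:50–02:15, 03:05–04:10, 05:45–07:05.
B but not A: 08:20–12:55, 13:15–15:55.
Combining gives A △ B.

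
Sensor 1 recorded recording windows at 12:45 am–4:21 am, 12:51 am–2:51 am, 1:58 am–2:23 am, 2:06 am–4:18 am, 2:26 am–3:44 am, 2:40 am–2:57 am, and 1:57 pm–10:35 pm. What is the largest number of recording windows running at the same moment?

5

Sweep endpoints in order; track running count of active intervals.
Peak of 5 reached at 2:40 am.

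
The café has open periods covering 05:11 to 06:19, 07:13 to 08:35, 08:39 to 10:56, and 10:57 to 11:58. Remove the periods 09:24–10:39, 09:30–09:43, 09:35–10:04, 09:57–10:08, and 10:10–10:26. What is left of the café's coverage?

Merge the second list: 09:24–10:39.
05:11–06:19: no B overlap → unchanged.
07:13–08:35: no B overlap → unchanged.
08:39–10:56 minus B → 08:39–09:24, 10:39–10:56.
10:57–11:58: no B overlap → unchanged.

05:11–06:19, 07:13–08:35, 08:39–09:24, 10:39–10:56, 10:57–11:58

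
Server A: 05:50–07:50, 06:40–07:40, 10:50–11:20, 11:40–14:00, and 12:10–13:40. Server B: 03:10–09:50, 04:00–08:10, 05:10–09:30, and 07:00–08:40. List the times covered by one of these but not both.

03:10–05:50, 07:50–09:50, 10:50–11:20, 11:40–14:00

First set merges to 05:50–07:50, 10:50–11:20, 11:40–14:00.
Second set merges to 03:10–09:50.
A but not B: 10:50–11:20, 11:40–14:00.
B but not A: 03:10–05:50, 07:50–09:50.
Combining gives A △ B.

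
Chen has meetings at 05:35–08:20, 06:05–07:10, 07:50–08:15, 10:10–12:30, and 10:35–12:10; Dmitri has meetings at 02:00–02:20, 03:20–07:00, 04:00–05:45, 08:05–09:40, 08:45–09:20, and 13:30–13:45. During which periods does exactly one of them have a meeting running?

First set merges to 05:35-08:20, 10:10-12:30.
Second set merges to 02:00-02:20, 03:20-07:00, 08:05-09:40, 13:30-13:45.
A but not B: 07:00-08:05, 10:10-12:30.
B but not A: 02:00-02:20, 03:20-05:35, 08:20-09:40, 13:30-13:45.
Combining gives A △ B.

02:00-02:20, 03:20-05:35, 07:00-08:05, 08:20-09:40, 10:10-12:30, 13:30-13:45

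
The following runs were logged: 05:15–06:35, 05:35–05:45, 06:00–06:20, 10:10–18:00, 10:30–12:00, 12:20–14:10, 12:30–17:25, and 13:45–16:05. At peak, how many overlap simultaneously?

4

Walk the sorted start/end points keeping a running depth.
The depth first hits 4 at 13:45.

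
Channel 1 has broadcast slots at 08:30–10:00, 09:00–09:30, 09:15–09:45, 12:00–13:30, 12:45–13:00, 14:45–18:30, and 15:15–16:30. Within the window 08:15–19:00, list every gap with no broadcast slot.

08:15-08:30, 10:00-12:00, 13:30-14:45, 18:30-19:00

Covered (merged): 08:30-10:00, 12:00-13:30, 14:45-18:30.
Uncovered inside 08:15-19:00: 08:15-08:30, 10:00-12:00, 13:30-14:45, 18:30-19:00.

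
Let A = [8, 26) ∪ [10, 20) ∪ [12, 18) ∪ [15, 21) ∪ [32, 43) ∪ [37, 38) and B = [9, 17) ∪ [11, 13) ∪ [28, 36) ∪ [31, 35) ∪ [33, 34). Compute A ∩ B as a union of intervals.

[9, 17) ∪ [32, 36)

Merge the first list: [8, 26), [32, 43).
Merge the second list: [9, 17), [28, 36).
[8, 26) overlaps B on [9, 17).
[32, 43) overlaps B on [32, 36).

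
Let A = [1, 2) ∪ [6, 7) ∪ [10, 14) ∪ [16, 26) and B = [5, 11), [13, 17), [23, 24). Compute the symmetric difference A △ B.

[1, 2) ∪ [5, 6) ∪ [7, 10) ∪ [11, 13) ∪ [14, 16) ∪ [17, 23) ∪ [24, 26)

A but not B: [1, 2), [11, 13), [17, 23), [24, 26).
B but not A: [5, 6), [7, 10), [14, 16).
Combining gives A △ B.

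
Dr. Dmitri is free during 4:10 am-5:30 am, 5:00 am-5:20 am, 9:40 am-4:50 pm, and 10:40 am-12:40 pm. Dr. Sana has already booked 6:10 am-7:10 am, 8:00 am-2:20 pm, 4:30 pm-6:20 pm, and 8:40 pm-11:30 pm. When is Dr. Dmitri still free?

4:10 am–5:30 am, 2:20 pm–4:30 pm

A, merged: 4:10 am–5:30 am, 9:40 am–4:50 pm.
4:10 am–5:30 am: no B overlap → unchanged.
9:40 am–4:50 pm minus B → 2:20 pm–4:30 pm.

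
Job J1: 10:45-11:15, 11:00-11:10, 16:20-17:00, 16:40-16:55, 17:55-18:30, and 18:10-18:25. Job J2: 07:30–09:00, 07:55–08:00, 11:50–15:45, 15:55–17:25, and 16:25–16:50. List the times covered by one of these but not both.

07:30-09:00, 10:45-11:15, 11:50-15:45, 15:55-16:20, 17:00-17:25, 17:55-18:30

First set merges to 10:45-11:15, 16:20-17:00, 17:55-18:30.
Second set merges to 07:30-09:00, 11:50-15:45, 15:55-17:25.
A \ B = 10:45-11:15, 17:55-18:30.
B \ A = 07:30-09:00, 11:50-15:45, 15:55-16:20, 17:00-17:25.
Union of the two gives the symmetric difference.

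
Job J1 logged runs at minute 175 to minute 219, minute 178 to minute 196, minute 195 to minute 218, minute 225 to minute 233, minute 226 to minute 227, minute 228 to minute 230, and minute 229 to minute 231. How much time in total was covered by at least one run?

Merged: minute 175 to minute 219, minute 225 to minute 233.
Lengths: 44 minutes + 8 minutes = 52 minutes.

52 minutes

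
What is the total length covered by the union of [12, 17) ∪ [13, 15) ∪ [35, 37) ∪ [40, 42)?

9

Merged: [12, 17), [35, 37), [40, 42).
Lengths: 5 + 2 + 2 = 9.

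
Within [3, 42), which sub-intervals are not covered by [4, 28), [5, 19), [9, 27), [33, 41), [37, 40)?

The merged coverage is [4, 28), [33, 41).
Uncovered inside [3, 42): [3, 4), [28, 33), [41, 42).

[3, 4) ∪ [28, 33) ∪ [41, 42)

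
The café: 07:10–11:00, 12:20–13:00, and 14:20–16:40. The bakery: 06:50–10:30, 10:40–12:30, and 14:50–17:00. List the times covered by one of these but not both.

A but not B: 10:30-10:40, 12:30-13:00, 14:20-14:50.
B but not A: 06:50-07:10, 11:00-12:20, 16:40-17:00.
Combining gives A △ B.

06:50-07:10, 10:30-10:40, 11:00-12:20, 12:30-13:00, 14:20-14:50, 16:40-17:00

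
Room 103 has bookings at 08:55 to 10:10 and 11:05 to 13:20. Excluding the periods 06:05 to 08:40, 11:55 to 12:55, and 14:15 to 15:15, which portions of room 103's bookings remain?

08:55–10:10 is untouched.
11:05–13:20 with B removed leaves 11:05–11:55, 12:55–13:20.

08:55–10:10, 11:05–11:55, 12:55–13:20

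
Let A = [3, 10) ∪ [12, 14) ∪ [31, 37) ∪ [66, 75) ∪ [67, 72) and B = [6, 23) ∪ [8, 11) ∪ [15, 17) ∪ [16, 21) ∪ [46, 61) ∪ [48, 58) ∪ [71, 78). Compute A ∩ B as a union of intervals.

A, merged: [3, 10), [12, 14), [31, 37), [66, 75).
B, merged: [6, 23), [46, 61), [71, 78).
[3, 10) meets the second set on [6, 10).
[12, 14) meets the second set on [12, 14).
[31, 37): no overlap with the second set.
[66, 75) meets the second set on [71, 75).

[6, 10) ∪ [12, 14) ∪ [71, 75)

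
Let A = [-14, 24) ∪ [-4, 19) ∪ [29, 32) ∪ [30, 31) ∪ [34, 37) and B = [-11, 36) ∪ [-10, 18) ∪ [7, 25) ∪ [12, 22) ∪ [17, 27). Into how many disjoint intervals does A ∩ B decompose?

Merge the first list: [-14, 24), [29, 32), [34, 37).
Merge the second list: [-11, 36).
A ∩ B = [-11, 24), [29, 32), [34, 36).
That is 3 disjoint pieces.

3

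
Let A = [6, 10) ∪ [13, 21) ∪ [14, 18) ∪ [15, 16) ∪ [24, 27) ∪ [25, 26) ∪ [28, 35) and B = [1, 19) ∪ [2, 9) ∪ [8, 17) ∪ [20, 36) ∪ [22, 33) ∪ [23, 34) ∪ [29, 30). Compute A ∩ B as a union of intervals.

Merge the first list: [6, 10), [13, 21), [24, 27), [28, 35).
Merge the second list: [1, 19), [20, 36).
[6, 10) overlaps B on [6, 10).
[13, 21) overlaps B on [13, 19), [20, 21).
[24, 27) overlaps B on [24, 27).
[28, 35) overlaps B on [28, 35).

[6, 10) ∪ [13, 19) ∪ [20, 21) ∪ [24, 27) ∪ [28, 35)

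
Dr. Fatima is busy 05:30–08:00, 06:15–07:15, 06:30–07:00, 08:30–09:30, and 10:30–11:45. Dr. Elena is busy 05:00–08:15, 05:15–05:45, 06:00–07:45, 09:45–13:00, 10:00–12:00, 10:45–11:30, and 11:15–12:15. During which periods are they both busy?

05:30-08:00, 10:30-11:45

First set merges to 05:30-08:00, 08:30-09:30, 10:30-11:45.
Second set merges to 05:00-08:15, 09:45-13:00.
05:30-08:00 ∩ B → 05:30-08:00.
08:30-09:30 meets no B interval.
10:30-11:45 ∩ B → 10:30-11:45.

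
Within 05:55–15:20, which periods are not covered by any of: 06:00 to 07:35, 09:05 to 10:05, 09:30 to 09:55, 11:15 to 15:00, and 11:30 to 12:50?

05:55–06:00, 07:35–09:05, 10:05–11:15, 15:00–15:20

The merged coverage is 06:00–07:35, 09:05–10:05, 11:15–15:00.
Gaps within 05:55–15:20: 05:55–06:00, 07:35–09:05, 10:05–11:15, 15:00–15:20.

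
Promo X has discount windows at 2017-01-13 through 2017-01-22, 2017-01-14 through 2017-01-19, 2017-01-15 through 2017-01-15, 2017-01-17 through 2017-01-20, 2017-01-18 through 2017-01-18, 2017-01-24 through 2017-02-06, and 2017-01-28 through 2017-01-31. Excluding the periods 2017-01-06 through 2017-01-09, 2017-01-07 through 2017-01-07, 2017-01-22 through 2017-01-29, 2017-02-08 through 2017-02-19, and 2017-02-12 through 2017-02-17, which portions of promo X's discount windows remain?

First set merges to 2017-01-13 through 2017-01-22, 2017-01-24 through 2017-02-06.
Second set merges to 2017-01-06 through 2017-01-09, 2017-01-22 through 2017-01-29, 2017-02-08 through 2017-02-19.
2017-01-13 through 2017-01-22 minus B → 2017-01-13 through 2017-01-21.
2017-01-24 through 2017-02-06 minus B → 2017-01-30 through 2017-02-06.

2017-01-13 through 2017-01-21, 2017-01-30 through 2017-02-06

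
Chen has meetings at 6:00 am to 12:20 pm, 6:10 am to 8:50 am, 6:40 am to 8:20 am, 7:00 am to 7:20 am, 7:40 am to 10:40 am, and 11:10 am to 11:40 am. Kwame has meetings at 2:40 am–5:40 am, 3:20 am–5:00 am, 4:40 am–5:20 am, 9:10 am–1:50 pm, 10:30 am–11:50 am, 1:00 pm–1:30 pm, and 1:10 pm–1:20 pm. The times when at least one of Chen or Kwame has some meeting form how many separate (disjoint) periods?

Merge the first list: 6:00 am–12:20 pm.
Merge the second list: 2:40 am–5:40 am, 9:10 am–1:50 pm.
A ∪ B = 2:40 am–5:40 am, 6:00 am–1:50 pm.
That is 2 disjoint pieces.

2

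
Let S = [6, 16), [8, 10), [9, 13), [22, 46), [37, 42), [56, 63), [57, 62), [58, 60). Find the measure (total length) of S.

41

Merged: [6, 16), [22, 46), [56, 63).
Lengths: 10 + 24 + 7 = 41.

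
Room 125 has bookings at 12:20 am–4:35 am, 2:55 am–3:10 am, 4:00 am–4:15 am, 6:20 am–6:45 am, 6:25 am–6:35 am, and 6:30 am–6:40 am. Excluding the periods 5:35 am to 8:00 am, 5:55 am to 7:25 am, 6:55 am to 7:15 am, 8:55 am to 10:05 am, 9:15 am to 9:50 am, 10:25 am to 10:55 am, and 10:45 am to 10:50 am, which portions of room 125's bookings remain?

12:20 am–4:35 am

First set merges to 12:20 am–4:35 am, 6:20 am–6:45 am.
Second set merges to 5:35 am–8:00 am, 8:55 am–10:05 am, 10:25 am–10:55 am.
12:20 am–4:35 am: nothing removed.
6:20 am–6:45 am: entirely removed.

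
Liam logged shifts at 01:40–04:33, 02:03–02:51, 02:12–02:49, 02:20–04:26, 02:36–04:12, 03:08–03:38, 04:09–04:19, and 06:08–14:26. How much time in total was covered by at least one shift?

11 h 11 min

Merged: 01:40–04:33, 06:08–14:26.
Lengths: 2 h 53 min + 8 h 18 min = 11 h 11 min.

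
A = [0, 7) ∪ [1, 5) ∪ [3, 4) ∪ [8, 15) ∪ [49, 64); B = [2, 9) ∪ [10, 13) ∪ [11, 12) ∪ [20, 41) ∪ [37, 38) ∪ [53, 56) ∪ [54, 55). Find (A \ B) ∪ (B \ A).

Merge the first list: [0, 7), [8, 15), [49, 64).
Merge the second list: [2, 9), [10, 13), [20, 41), [53, 56).
A but not B: [0, 2), [9, 10), [13, 15), [49, 53), [56, 64).
B but not A: [7, 8), [20, 41).
Combining gives A △ B.

[0, 2) ∪ [7, 8) ∪ [9, 10) ∪ [13, 15) ∪ [20, 41) ∪ [49, 53) ∪ [56, 64)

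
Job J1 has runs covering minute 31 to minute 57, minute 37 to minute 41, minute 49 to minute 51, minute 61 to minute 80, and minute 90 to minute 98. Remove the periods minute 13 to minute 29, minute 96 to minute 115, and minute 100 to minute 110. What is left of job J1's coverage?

Merge the first list: minute 31 to minute 57, minute 61 to minute 80, minute 90 to minute 98.
Merge the second list: minute 13 to minute 29, minute 96 to minute 115.
minute 31 to minute 57: nothing removed.
minute 61 to minute 80: nothing removed.
minute 90 to minute 98 \ B = minute 90 to minute 96.

minute 31 to minute 57, minute 61 to minute 80, minute 90 to minute 96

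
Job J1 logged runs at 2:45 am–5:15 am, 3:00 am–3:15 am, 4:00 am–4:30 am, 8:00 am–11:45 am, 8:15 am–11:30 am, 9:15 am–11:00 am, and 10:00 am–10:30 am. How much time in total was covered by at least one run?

6 h 15 min

Merged: 2:45 am–5:15 am, 8:00 am–11:45 am.
Lengths: 2 h 30 min + 3 h 45 min = 6 h 15 min.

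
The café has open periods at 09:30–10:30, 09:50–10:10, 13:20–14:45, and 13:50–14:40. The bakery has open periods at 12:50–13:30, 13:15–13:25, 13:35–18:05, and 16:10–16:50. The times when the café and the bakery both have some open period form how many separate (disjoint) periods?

2

First set merges to 09:30–10:30, 13:20–14:45.
Second set merges to 12:50–13:30, 13:35–18:05.
A ∩ B = 13:20–13:30, 13:35–14:45.
That is 2 disjoint pieces.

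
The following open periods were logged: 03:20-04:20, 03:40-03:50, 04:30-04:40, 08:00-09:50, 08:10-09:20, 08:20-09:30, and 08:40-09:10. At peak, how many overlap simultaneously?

At 08:40, 4 of the intervals are simultaneously active.
No point has more.

4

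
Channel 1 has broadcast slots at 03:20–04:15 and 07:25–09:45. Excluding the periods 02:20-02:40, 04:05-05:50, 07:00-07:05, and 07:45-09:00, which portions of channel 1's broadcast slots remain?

03:20–04:05, 07:25–07:45, 09:00–09:45

03:20–04:15 with B removed leaves 03:20–04:05.
07:25–09:45 with B removed leaves 07:25–07:45, 09:00–09:45.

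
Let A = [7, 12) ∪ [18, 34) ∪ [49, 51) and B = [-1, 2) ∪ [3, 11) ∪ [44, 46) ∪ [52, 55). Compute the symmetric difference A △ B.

Only in the first: [11, 12), [18, 34), [49, 51).
Only in the second: [-1, 2), [3, 7), [44, 46), [52, 55).
Together these are the periods covered by exactly one.

[-1, 2) ∪ [3, 7) ∪ [11, 12) ∪ [18, 34) ∪ [44, 46) ∪ [49, 51) ∪ [52, 55)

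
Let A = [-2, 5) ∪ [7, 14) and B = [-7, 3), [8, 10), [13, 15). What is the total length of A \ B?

A \ B = [3, 5), [7, 8), [10, 13).
Total: 2 + 1 + 3 = 6.

6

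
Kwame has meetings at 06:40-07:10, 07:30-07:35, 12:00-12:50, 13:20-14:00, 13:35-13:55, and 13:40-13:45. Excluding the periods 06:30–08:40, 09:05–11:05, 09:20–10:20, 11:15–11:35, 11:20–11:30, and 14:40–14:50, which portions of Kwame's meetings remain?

First set merges to 06:40–07:10, 07:30–07:35, 12:00–12:50, 13:20–14:00.
Second set merges to 06:30–08:40, 09:05–11:05, 11:15–11:35, 14:40–14:50.
06:40–07:10: fully covered by B → removed.
07:30–07:35: fully covered by B → removed.
12:00–12:50: no B overlap → unchanged.
13:20–14:00: no B overlap → unchanged.

12:00–12:50, 13:20–14:00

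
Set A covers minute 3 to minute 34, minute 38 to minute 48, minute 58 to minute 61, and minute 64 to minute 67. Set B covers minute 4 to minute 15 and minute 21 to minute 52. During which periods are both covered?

minute 4 to minute 15, minute 21 to minute 34, minute 38 to minute 48

minute 3 to minute 34 ∩ B → minute 4 to minute 15, minute 21 to minute 34.
minute 38 to minute 48 ∩ B → minute 38 to minute 48.
minute 58 to minute 61 meets no B interval.
minute 64 to minute 67 meets no B interval.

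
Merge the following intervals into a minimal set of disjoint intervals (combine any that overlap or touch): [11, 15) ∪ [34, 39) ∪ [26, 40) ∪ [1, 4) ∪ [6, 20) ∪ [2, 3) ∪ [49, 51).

Sort by start: [1, 4), [2, 3), [6, 20), [11, 15), [26, 40), [34, 39), [49, 51).
[2, 3) overlaps/touches [1, 4) → extend to [1, 4).
[6, 20) is disjoint → start new block.
[11, 15) overlaps/touches [6, 20) → extend to [6, 20).
[26, 40) is disjoint → start new block.
[34, 39) overlaps/touches [26, 40) → extend to [26, 40).
[49, 51) is disjoint → start new block.

[1, 4) ∪ [6, 20) ∪ [26, 40) ∪ [49, 51)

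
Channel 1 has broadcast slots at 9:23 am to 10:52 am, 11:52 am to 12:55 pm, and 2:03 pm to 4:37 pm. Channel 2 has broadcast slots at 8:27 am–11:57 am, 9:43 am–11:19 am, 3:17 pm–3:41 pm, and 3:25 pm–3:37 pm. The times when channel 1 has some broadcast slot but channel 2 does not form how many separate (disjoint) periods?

3

B, merged: 8:27 am–11:57 am, 3:17 pm–3:41 pm.
A \ B = 11:57 am–12:55 pm, 2:03 pm–3:17 pm, 3:41 pm–4:37 pm.
That is 3 disjoint pieces.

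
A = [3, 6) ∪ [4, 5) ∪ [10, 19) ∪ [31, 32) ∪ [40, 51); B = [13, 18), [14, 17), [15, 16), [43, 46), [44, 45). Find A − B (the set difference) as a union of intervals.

[3, 6) ∪ [10, 13) ∪ [18, 19) ∪ [31, 32) ∪ [40, 43) ∪ [46, 51)

A, merged: [3, 6), [10, 19), [31, 32), [40, 51).
B, merged: [13, 18), [43, 46).
[3, 6) is untouched.
[10, 19) with B removed leaves [10, 13), [18, 19).
[31, 32) is untouched.
[40, 51) with B removed leaves [40, 43), [46, 51).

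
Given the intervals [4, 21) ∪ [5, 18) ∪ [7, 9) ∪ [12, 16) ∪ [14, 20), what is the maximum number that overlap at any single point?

Walk the sorted start/end points keeping a running depth.
The depth first hits 4 at 14.

4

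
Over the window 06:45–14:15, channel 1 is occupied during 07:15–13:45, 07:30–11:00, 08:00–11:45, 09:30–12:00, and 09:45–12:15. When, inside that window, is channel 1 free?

06:45-07:15, 13:45-14:15

After merging, the occupied span is 07:15-13:45.
Gaps within 06:45-14:15: 06:45-07:15, 13:45-14:15.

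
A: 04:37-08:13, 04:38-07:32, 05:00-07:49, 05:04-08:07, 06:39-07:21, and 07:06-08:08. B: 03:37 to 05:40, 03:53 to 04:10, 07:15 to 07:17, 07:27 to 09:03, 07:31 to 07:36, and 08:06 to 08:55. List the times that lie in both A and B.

04:37–05:40, 07:15–07:17, 07:27–08:13

First set merges to 04:37–08:13.
Second set merges to 03:37–05:40, 07:15–07:17, 07:27–09:03.
04:37–08:13 ∩ B → 04:37–05:40, 07:15–07:17, 07:27–08:13.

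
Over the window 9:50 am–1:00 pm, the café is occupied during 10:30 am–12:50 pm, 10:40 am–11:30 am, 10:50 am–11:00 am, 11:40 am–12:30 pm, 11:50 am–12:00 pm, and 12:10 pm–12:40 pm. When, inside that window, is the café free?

9:50 am-10:30 am, 12:50 pm-1:00 pm

After merging, the occupied span is 10:30 am-12:50 pm.
Complement within 9:50 am-1:00 pm: 9:50 am-10:30 am, 12:50 pm-1:00 pm.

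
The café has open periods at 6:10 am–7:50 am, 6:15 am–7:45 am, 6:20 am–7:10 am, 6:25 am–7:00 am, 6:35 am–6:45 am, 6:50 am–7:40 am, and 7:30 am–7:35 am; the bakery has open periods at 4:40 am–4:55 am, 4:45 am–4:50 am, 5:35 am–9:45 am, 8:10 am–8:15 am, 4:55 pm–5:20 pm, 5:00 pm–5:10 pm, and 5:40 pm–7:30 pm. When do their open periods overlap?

6:10 am-7:50 am

First set merges to 6:10 am-7:50 am.
Second set merges to 4:40 am-4:55 am, 5:35 am-9:45 am, 4:55 pm-5:20 pm, 5:40 pm-7:30 pm.
6:10 am-7:50 am overlaps B on 6:10 am-7:50 am.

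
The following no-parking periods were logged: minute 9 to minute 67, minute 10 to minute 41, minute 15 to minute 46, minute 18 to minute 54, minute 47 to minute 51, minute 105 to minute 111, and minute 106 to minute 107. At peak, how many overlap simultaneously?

4

At minute 18, 4 of the intervals are simultaneously active.
No point has more.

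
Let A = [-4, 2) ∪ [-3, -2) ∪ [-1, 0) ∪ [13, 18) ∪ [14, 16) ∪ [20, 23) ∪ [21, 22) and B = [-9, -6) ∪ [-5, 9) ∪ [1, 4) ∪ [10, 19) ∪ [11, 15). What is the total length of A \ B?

3

A, merged: [-4, 2), [13, 18), [20, 23).
B, merged: [-9, -6), [-5, 9), [10, 19).
A \ B = [20, 23).
Total: 3.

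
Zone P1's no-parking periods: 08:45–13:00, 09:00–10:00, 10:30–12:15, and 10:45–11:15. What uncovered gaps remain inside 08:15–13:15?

After merging, the occupied span is 08:45–13:00.
Uncovered inside 08:15–13:15: 08:15–08:45, 13:00–13:15.

08:15–08:45, 13:00–13:15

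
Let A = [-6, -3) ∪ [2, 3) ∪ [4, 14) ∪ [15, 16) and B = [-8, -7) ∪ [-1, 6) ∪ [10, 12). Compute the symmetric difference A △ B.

Only in the first: [-6, -3), [6, 10), [12, 14), [15, 16).
Only in the second: [-8, -7), [-1, 2), [3, 4).
Together these are the periods covered by exactly one.

[-8, -7) ∪ [-6, -3) ∪ [-1, 2) ∪ [3, 4) ∪ [6, 10) ∪ [12, 14) ∪ [15, 16)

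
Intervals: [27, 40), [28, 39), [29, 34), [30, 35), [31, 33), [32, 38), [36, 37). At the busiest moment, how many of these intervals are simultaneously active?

Walk the sorted start/end points keeping a running depth.
The depth first hits 6 at 32.

6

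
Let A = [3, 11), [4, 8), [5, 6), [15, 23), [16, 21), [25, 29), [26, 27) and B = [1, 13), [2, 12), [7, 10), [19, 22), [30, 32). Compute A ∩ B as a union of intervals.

First set merges to [3, 11), [15, 23), [25, 29).
Second set merges to [1, 13), [19, 22), [30, 32).
[3, 11) ∩ B → [3, 11).
[15, 23) ∩ B → [19, 22).
[25, 29) meets no B interval.

[3, 11) ∪ [19, 22)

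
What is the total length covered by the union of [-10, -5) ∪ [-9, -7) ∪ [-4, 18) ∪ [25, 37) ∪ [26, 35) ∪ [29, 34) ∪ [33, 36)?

Merged: [-10, -5), [-4, 18), [25, 37).
Lengths: 5 + 22 + 12 = 39.

39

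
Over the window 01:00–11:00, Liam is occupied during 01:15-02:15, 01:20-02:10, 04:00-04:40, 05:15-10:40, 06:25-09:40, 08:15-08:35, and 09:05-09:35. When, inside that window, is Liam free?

After merging, the occupied span is 01:15–02:15, 04:00–04:40, 05:15–10:40.
Complement within 01:00–11:00: 01:00–01:15, 02:15–04:00, 04:40–05:15, 10:40–11:00.

01:00–01:15, 02:15–04:00, 04:40–05:15, 10:40–11:00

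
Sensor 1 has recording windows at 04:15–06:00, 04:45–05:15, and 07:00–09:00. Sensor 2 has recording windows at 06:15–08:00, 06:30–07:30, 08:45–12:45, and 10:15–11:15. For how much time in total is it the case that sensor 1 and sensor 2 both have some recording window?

Merge the first list: 04:15–06:00, 07:00–09:00.
Merge the second list: 06:15–08:00, 08:45–12:45.
A ∩ B = 07:00–08:00, 08:45–09:00.
Total: 1 h + 15 min = 1 h 15 min.

1 h 15 min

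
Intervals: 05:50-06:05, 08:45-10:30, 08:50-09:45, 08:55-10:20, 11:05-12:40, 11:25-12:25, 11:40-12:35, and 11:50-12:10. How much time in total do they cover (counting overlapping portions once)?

3 h 35 min

Merged: 05:50–06:05, 08:45–10:30, 11:05–12:40.
Lengths: 15 min + 1 h 45 min + 1 h 35 min = 3 h 35 min.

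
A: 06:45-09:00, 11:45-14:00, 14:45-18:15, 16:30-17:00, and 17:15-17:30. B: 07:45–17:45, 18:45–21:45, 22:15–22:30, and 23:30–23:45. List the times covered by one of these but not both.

First set merges to 06:45–09:00, 11:45–14:00, 14:45–18:15.
Only in the first: 06:45–07:45, 17:45–18:15.
Only in the second: 09:00–11:45, 14:00–14:45, 18:45–21:45, 22:15–22:30, 23:30–23:45.
Together these are the periods covered by exactly one.

06:45–07:45, 09:00–11:45, 14:00–14:45, 17:45–18:15, 18:45–21:45, 22:15–22:30, 23:30–23:45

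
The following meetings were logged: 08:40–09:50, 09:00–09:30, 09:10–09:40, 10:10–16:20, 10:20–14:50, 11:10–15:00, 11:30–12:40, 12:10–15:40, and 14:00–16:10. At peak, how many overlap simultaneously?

Walk the sorted start/end points keeping a running depth.
The depth first hits 5 at 12:10.

5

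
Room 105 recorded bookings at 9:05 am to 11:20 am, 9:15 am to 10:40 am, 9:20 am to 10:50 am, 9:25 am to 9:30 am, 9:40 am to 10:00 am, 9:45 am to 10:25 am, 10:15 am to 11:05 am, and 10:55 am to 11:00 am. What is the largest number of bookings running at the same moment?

5

Walk the sorted start/end points keeping a running depth.
The depth first hits 5 at 9:45 am.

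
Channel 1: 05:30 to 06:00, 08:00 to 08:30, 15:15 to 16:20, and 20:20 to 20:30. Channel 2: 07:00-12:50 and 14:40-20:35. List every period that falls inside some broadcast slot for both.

08:00–08:30, 15:15–16:20, 20:20–20:30

05:30–06:00 falls entirely outside B.
08:00–08:30 overlaps B on 08:00–08:30.
15:15–16:20 overlaps B on 15:15–16:20.
20:20–20:30 overlaps B on 20:20–20:30.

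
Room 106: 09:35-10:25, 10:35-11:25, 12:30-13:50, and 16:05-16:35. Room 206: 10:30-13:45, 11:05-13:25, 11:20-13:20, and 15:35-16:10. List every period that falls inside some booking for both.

Second set merges to 10:30-13:45, 15:35-16:10.
09:35-10:25: no overlap with the second set.
10:35-11:25 meets the second set on 10:35-11:25.
12:30-13:50 meets the second set on 12:30-13:45.
16:05-16:35 meets the second set on 16:05-16:10.

10:35-11:25, 12:30-13:45, 16:05-16:10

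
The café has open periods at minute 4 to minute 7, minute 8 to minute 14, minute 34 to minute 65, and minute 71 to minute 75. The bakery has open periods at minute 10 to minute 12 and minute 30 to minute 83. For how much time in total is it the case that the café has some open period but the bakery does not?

A \ B = minute 4 to minute 7, minute 8 to minute 10, minute 12 to minute 14.
Total: 3 minutes + 2 minutes + 2 minutes = 7 minutes.

7 minutes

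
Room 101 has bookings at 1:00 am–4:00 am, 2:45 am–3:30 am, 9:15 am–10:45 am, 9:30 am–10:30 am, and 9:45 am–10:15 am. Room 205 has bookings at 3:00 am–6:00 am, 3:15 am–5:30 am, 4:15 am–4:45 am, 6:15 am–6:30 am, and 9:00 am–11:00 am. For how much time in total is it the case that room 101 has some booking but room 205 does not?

2 h

Merge the first list: 1:00 am–4:00 am, 9:15 am–10:45 am.
Merge the second list: 3:00 am–6:00 am, 6:15 am–6:30 am, 9:00 am–11:00 am.
A \ B = 1:00 am–3:00 am.
Total: 2 h.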